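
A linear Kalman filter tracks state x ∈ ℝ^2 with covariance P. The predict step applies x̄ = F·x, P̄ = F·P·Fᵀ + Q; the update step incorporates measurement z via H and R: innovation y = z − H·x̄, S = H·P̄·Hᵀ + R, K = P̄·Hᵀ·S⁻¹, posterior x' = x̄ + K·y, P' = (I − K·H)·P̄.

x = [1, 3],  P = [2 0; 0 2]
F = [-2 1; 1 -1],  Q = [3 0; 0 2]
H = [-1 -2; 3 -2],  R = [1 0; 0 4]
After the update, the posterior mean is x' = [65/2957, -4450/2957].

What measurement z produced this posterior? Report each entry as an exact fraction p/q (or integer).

z = [3, 3]

x̄ = F·x = [1, -2]
P̄ = F·P·Fᵀ + Q = [13 -6; -6 6]
S = H·P̄·Hᵀ + R = [14 9; 9 217]
K = P̄·Hᵀ·S⁻¹ = [-676/2957 723/2957; -1032/2957 -366/2957]
x' − x̄ = [-2892/2957, 1464/2957] = K·y
y = (KᵀK)⁻¹·Kᵀ·(x' − x̄) = [0, -4]
z = y + H·x̄ = [0, -4] + [3, 7] = [3, 3]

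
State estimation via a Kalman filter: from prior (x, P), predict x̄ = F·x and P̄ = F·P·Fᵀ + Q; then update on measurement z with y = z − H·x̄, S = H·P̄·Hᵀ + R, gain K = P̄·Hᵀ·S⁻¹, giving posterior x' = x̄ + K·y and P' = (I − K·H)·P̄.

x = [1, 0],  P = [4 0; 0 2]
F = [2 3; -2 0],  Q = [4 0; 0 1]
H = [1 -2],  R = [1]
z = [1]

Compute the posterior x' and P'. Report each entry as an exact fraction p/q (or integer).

x̄ = F·x = [2, -2]
P̄ = F·P·Fᵀ + Q = [38 -16; -16 17]
y = z − H·x̄ = [-5]
S = H·P̄·Hᵀ + R = [171]
K = P̄·Hᵀ·S⁻¹ = [70/171; -50/171]
x' = x̄ + K·y = [-8/171, -92/171]
P' = (I − K·H)·P̄ = [1598/171 764/171; 764/171 407/171]

x' = [-8/171, -92/171]
P' = [1598/171 764/171; 764/171 407/171]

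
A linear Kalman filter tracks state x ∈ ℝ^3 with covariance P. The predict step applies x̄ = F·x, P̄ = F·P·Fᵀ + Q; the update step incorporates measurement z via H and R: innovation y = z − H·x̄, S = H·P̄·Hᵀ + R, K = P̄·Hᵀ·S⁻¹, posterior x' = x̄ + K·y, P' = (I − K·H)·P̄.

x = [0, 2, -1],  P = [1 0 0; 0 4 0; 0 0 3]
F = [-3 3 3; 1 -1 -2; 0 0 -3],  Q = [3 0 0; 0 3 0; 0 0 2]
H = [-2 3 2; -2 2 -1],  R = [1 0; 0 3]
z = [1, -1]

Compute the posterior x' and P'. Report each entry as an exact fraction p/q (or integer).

x' = [15189/30776, 818/3847, 21463/30776]
P' = [297087/123104 6918/3847 -37923/123104; 6918/3847 6032/3847 -1925/3847; -37923/123104 -1925/3847 72343/123104]

x̄ = F·x = [3, 0, 3]
P̄ = F·P·Fᵀ + Q = [75 -33 -27; -33 20 18; -27 18 29]
y = z − H·x̄ = [1, 8]
S = H·P̄·Hᵀ + R = [1425 764; 764 496]
K = P̄·Hᵀ·S⁻¹ = [-1473/30776 -37833/123104; 410/3847 51/3847; 8933/30776 -39899/123104]
x' = x̄ + K·y = [15189/30776, 818/3847, 21463/30776]
P' = (I − K·H)·P̄ = [297087/123104 6918/3847 -37923/123104; 6918/3847 6032/3847 -1925/3847; -37923/123104 -1925/3847 72343/123104]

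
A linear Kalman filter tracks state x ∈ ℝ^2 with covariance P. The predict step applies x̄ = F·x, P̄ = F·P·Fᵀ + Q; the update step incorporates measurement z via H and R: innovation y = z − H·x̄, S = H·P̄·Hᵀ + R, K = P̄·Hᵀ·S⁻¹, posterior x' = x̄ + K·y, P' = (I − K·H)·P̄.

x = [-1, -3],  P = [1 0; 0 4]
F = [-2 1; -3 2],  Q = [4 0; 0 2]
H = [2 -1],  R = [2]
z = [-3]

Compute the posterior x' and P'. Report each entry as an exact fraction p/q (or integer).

x' = [-61/21, -67/21]
P' = [152/21 284/21; 284/21 566/21]

x̄ = F·x = [-1, -3]
P̄ = F·P·Fᵀ + Q = [12 14; 14 27]
y = z − H·x̄ = [-4]
S = H·P̄·Hᵀ + R = [21]
K = P̄·Hᵀ·S⁻¹ = [10/21; 1/21]
x' = x̄ + K·y = [-61/21, -67/21]
P' = (I − K·H)·P̄ = [152/21 284/21; 284/21 566/21]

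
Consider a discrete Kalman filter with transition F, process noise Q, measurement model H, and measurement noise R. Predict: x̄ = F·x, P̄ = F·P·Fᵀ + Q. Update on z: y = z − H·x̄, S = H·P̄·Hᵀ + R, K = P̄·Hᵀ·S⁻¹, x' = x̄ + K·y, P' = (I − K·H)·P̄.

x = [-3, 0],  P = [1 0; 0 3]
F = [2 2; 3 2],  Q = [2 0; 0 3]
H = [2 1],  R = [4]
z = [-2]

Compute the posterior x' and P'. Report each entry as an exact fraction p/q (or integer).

x̄ = F·x = [-6, -9]
P̄ = F·P·Fᵀ + Q = [18 18; 18 24]
y = z − H·x̄ = [19]
S = H·P̄·Hᵀ + R = [172]
K = P̄·Hᵀ·S⁻¹ = [27/86; 15/43]
x' = x̄ + K·y = [-3/86, -102/43]
P' = (I − K·H)·P̄ = [45/43 -36/43; -36/43 132/43]

x' = [-3/86, -102/43]
P' = [45/43 -36/43; -36/43 132/43]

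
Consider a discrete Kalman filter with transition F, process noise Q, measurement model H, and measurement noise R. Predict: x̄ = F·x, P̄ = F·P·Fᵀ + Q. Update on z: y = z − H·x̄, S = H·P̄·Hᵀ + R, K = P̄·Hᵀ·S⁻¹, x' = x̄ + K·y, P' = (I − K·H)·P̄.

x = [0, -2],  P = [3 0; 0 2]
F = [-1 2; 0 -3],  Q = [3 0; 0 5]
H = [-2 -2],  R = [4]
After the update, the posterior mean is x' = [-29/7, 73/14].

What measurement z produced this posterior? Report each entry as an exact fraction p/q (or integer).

x̄ = F·x = [-4, 6]
P̄ = F·P·Fᵀ + Q = [14 -12; -12 23]
S = H·P̄·Hᵀ + R = [56]
K = P̄·Hᵀ·S⁻¹ = [-1/14; -11/28]
x' − x̄ = [-1/7, -11/14] = K·y
y = (KᵀK)⁻¹·Kᵀ·(x' − x̄) = [2]
z = y + H·x̄ = [2] + [-4] = [-2]

z = [-2]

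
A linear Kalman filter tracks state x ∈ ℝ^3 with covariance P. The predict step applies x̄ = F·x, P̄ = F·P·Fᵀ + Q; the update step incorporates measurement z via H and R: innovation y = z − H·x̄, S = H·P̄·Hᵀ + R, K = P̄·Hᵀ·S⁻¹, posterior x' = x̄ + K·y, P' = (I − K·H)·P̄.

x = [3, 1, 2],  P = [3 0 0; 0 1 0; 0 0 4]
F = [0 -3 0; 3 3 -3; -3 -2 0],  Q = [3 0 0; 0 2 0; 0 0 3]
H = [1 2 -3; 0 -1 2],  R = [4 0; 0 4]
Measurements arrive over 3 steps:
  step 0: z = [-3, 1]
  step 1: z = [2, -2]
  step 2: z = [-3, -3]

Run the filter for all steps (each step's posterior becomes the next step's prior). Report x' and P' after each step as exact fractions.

step 0: x' = [-99/194, -482/97, -463/194], P' = [36417/5044 -10539/2522 -4245/5044; -10539/2522 17021/1261 17959/2522; -4245/5044 17959/2522 22057/5044]
step 1: x' = [134730381/163400233, -192748268/163400233, -207219991/163400233], P' = [2102692125/163400233 -327686790/163400233 296744667/163400233; -327686790/163400233 528344112/163400233 222616342/163400233; 296744667/163400233 222616342/163400233 242113697/163400233]
step 2: x' = [-204658192920/43074665669, 684972785213/473821322359, 20862397981/473821322359], P' = [3053222109816/301522659683 -551507870568/301522659683 381564813852/301522659683; -551507870568/301522659683 10703039123548/3316749256513 4649109230256/3316749256513; 381564813852/301522659683 4649109230256/3316749256513 4559001774324/3316749256513]

step 0: x̄ = F·x = [-3, 6, -11]
step 0: P̄ = F·P·Fᵀ + Q = [12 -9 6; -9 74 -33; 6 -33 34]
step 0: y = z − H·x̄ = [-45, 29]
step 0: S = H·P̄·Hᵀ + R = [942 -562; -562 346]
step 0: K = P̄·Hᵀ·S⁻¹ = [1749/5044 3147/5044; 917/2522 469/2522; 355/5044 2049/5044]
step 0: x' = x̄ + K·y = [-99/194, -482/97, -463/194]
step 0: P' = (I − K·H)·P̄ = [36417/5044 -10539/2522 -4245/5044; -10539/2522 17021/1261 17959/2522; -4245/5044 17959/2522 22057/5044]
step 1: x̄ = F·x = [1446/97, -900/97, 2225/194]
step 1: P̄ = F·P·Fᵀ + Q = [156972/1261 -24948/1261 109401/2522; -24948/1261 49898/1261 -60696/1261; 109401/2522 -60696/1261 362285/5044]
step 1: y = z − H·x̄ = [7771/194, -3319/97]
step 1: S = H·P̄·Hᵀ + R = [5908425/5044 -1867493/2522; -1867493/2522 660011/1261]
step 1: K = P̄·Hᵀ·S⁻¹ = [139271136/163400233 230294031/163400233; 15288102/163400233 -20777857/163400233; 3909065/163400233 65402763/163400233]
step 1: x' = x̄ + K·y = [134730381/163400233, -192748268/163400233, -207219991/163400233]
step 1: P' = (I − K·H)·P̄ = [2102692125/163400233 -327686790/163400233 296744667/163400233; -327686790/163400233 528344112/163400233 222616342/163400233; 296744667/163400233 222616342/163400233 242113697/163400233]
step 2: x̄ = F·x = [578244804/163400233, 447606312/163400233, -18694607/163400233]
step 2: P̄ = F·P·Fᵀ + Q = [5245297707/163400233 197631180/163400233 220883562/163400233; 197631180/163400233 10938289490/163400233 -13172591892/163400233; 220883562/163400233 -13172591892/163400233 17595564792/163400233]
step 2: y = z − H·x̄ = [-2019741948/163400233, -5205173/163400233]
step 2: S = H·P̄·Hᵀ + R = [365548465779/163400233 -219413975032/163400233; -219413975032/163400233 134664517158/163400233]
step 2: K = P̄·Hᵀ·S⁻¹ = [201377981781/301522659683 46951339224/43074665669; 348040995020/3316749256513 -50172166537/473821322359; -45393477522/3316749256513 159603368514/473821322359]
step 2: x' = x̄ + K·y = [-204658192920/43074665669, 684972785213/473821322359, 20862397981/473821322359]
step 2: P' = (I − K·H)·P̄ = [3053222109816/301522659683 -551507870568/301522659683 381564813852/301522659683; -551507870568/301522659683 10703039123548/3316749256513 4649109230256/3316749256513; 381564813852/301522659683 4649109230256/3316749256513 4559001774324/3316749256513]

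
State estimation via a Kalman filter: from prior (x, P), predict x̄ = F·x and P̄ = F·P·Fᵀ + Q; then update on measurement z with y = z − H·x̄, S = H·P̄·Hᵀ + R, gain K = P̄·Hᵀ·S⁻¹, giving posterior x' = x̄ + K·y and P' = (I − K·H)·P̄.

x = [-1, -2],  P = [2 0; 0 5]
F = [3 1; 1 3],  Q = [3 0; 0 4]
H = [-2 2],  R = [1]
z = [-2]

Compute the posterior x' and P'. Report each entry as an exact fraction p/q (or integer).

x' = [-725/141, -289/47]
P' = [3566/141 1187/47; 1187/47 1197/47]

x̄ = F·x = [-5, -7]
P̄ = F·P·Fᵀ + Q = [26 21; 21 51]
y = z − H·x̄ = [2]
S = H·P̄·Hᵀ + R = [141]
K = P̄·Hᵀ·S⁻¹ = [-10/141; 20/47]
x' = x̄ + K·y = [-725/141, -289/47]
P' = (I − K·H)·P̄ = [3566/141 1187/47; 1187/47 1197/47]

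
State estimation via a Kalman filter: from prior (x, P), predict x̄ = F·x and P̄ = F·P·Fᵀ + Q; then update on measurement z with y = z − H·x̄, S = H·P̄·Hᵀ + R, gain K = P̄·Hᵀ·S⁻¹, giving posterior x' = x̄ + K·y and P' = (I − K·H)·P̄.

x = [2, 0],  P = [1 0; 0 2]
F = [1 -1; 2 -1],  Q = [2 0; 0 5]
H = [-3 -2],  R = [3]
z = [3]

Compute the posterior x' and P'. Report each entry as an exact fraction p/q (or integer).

x' = [-111/140, -9/70]
P' = [171/140 -111/70; -111/70 96/35]

x̄ = F·x = [2, 4]
P̄ = F·P·Fᵀ + Q = [5 4; 4 11]
y = z − H·x̄ = [17]
S = H·P̄·Hᵀ + R = [140]
K = P̄·Hᵀ·S⁻¹ = [-23/140; -17/70]
x' = x̄ + K·y = [-111/140, -9/70]
P' = (I − K·H)·P̄ = [171/140 -111/70; -111/70 96/35]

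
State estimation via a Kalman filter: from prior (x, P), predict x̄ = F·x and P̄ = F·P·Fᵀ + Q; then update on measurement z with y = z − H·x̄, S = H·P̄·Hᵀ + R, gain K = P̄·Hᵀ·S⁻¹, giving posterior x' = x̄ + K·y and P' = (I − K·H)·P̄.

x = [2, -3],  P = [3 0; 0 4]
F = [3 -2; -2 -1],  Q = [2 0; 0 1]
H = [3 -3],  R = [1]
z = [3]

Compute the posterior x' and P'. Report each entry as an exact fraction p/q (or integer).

x' = [2928/739, 2177/739]
P' = [6030/739 5975/739; 5975/739 6002/739]

x̄ = F·x = [12, -1]
P̄ = F·P·Fᵀ + Q = [45 -10; -10 17]
y = z − H·x̄ = [-36]
S = H·P̄·Hᵀ + R = [739]
K = P̄·Hᵀ·S⁻¹ = [165/739; -81/739]
x' = x̄ + K·y = [2928/739, 2177/739]
P' = (I − K·H)·P̄ = [6030/739 5975/739; 5975/739 6002/739]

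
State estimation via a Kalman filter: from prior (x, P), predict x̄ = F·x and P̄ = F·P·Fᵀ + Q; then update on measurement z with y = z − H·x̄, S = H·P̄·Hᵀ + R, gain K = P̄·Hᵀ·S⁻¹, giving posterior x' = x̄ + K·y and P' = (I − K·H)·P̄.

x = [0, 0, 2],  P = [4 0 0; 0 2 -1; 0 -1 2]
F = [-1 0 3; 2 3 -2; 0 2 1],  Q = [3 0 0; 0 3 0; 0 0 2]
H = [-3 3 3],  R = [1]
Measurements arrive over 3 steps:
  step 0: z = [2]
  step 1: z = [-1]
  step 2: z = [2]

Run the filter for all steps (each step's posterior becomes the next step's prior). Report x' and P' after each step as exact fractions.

step 0: x̄ = F·x = [6, -4, 2]
step 0: P̄ = F·P·Fᵀ + Q = [25 -29 0; -29 57 9; 0 9 8]
step 0: y = z − H·x̄ = [26]
step 0: S = H·P̄·Hᵀ + R = [1495]
step 0: K = P̄·Hᵀ·S⁻¹ = [-162/1495; 57/299; 51/1495]
step 0: x' = x̄ + K·y = [366/115, 22/23, 332/115]
step 0: P' = (I − K·H)·P̄ = [11131/1495 563/299 8262/1495; 563/299 798/299 -216/299; 8262/1495 -216/299 9359/1495]
step 1: x̄ = F·x = [126/23, 398/115, 24/5]
step 1: P̄ = F·P·Fᵀ + Q = [10055/299 -469/23 67/13; -469/23 7923/115 114/5; 67/13 114/5 1043/65]
step 1: y = z − H·x̄ = [-215/23]
step 1: S = H·P̄·Hᵀ + R = [524090/299]
step 1: K = P̄·Hᵀ·S⁻¹ = [-43833/524090; 50271/262045; 15111/262045]
step 1: x' = x̄ + K·y = [656169/104818, 436979/262045, 1116561/262045]
step 1: P' = (I − K·H)·P̄ = [11198639/524090 2026222/262045 3565792/262045; 2026222/262045 1149591/262045 893388/262045; 3565792/262045 893388/262045 2677441/262045]
step 2: x̄ = F·x = [3418521/524090, 471732/52409, 1990519/262045]
step 2: P̄ = F·P·Fᵀ + Q = [18175343/524090 3224877/262045 1154883/52409; 3224877/262045 29307168/262045 15885748/262045; 1154883/52409 15885748/262045 11373447/262045]
step 2: y = z − H·x̄ = [-14791331/524090]
step 2: S = H·P̄·Hᵀ + R = [1144265663/524090]
step 2: K = P̄·Hᵀ·S⁻¹ = [-530277/1144265663; 251808234/1144265663; 128908680/1144265663]
step 2: x' = x̄ + K·y = [7478753079/1144265663, 15963750117/5721328315, 25268886373/5721328315]
step 2: P' = (I − K·H)·P̄ = [39682382252/1144265663 14336774508/1144265663 25345430985/1144265663; 14336774508/1144265663 34946147934/5721328315 37157404996/5721328315; 25345430985/1144265663 37157404996/5721328315 89784597729/5721328315]

step 0: x' = [366/115, 22/23, 332/115], P' = [11131/1495 563/299 8262/1495; 563/299 798/299 -216/299; 8262/1495 -216/299 9359/1495]
step 1: x' = [656169/104818, 436979/262045, 1116561/262045], P' = [11198639/524090 2026222/262045 3565792/262045; 2026222/262045 1149591/262045 893388/262045; 3565792/262045 893388/262045 2677441/262045]
step 2: x' = [7478753079/1144265663, 15963750117/5721328315, 25268886373/5721328315], P' = [39682382252/1144265663 14336774508/1144265663 25345430985/1144265663; 14336774508/1144265663 34946147934/5721328315 37157404996/5721328315; 25345430985/1144265663 37157404996/5721328315 89784597729/5721328315]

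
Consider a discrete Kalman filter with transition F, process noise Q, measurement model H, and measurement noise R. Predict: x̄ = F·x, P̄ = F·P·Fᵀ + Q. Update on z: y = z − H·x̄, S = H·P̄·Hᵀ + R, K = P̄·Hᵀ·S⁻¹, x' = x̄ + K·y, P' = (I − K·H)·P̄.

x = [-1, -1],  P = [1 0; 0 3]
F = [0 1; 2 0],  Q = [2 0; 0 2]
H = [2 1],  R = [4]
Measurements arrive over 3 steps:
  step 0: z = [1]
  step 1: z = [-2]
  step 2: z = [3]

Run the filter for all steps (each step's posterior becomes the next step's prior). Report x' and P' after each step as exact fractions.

step 0: x̄ = F·x = [-1, -2]
step 0: P̄ = F·P·Fᵀ + Q = [5 0; 0 6]
step 0: y = z − H·x̄ = [5]
step 0: S = H·P̄·Hᵀ + R = [30]
step 0: K = P̄·Hᵀ·S⁻¹ = [1/3; 1/5]
step 0: x' = x̄ + K·y = [2/3, -1]
step 0: P' = (I − K·H)·P̄ = [5/3 -2; -2 24/5]
step 1: x̄ = F·x = [-1, 4/3]
step 1: P̄ = F·P·Fᵀ + Q = [34/5 -4; -4 26/3]
step 1: y = z − H·x̄ = [-4/3]
step 1: S = H·P̄·Hᵀ + R = [358/15]
step 1: K = P̄·Hᵀ·S⁻¹ = [72/179; 5/179]
step 1: x' = x̄ + K·y = [-275/179, 232/179]
step 1: P' = (I − K·H)·P̄ = [526/179 -764/179; -764/179 1548/179]
step 2: x̄ = F·x = [232/179, -550/179]
step 2: P̄ = F·P·Fᵀ + Q = [1906/179 -1528/179; -1528/179 2462/179]
step 2: y = z − H·x̄ = [623/179]
step 2: S = H·P̄·Hᵀ + R = [4690/179]
step 2: K = P̄·Hᵀ·S⁻¹ = [1142/2345; -297/2345]
step 2: x' = x̄ + K·y = [1002/335, -1177/335]
step 2: P' = (I − K·H)·P̄ = [10398/2345 -16228/2345; -16228/2345 31268/2345]

step 0: x' = [2/3, -1], P' = [5/3 -2; -2 24/5]
step 1: x' = [-275/179, 232/179], P' = [526/179 -764/179; -764/179 1548/179]
step 2: x' = [1002/335, -1177/335], P' = [10398/2345 -16228/2345; -16228/2345 31268/2345]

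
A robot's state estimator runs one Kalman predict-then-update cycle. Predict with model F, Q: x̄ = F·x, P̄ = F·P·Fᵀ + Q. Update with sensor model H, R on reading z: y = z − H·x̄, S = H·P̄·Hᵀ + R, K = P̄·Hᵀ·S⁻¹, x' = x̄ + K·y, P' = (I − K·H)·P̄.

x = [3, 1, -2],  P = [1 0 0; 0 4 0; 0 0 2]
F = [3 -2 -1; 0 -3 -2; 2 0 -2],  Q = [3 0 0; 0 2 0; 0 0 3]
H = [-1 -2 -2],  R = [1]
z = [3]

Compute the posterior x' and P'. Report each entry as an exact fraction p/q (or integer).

x' = [815/491, -4133/491, 3006/491]
P' = [3494/491 -668/491 -1026/491; -668/491 4090/491 -3688/491; -1026/491 -3688/491 4229/491]

x̄ = F·x = [9, 1, 10]
P̄ = F·P·Fᵀ + Q = [30 28 10; 28 46 8; 10 8 15]
y = z − H·x̄ = [34]
S = H·P̄·Hᵀ + R = [491]
K = P̄·Hᵀ·S⁻¹ = [-106/491; -136/491; -56/491]
x' = x̄ + K·y = [815/491, -4133/491, 3006/491]
P' = (I − K·H)·P̄ = [3494/491 -668/491 -1026/491; -668/491 4090/491 -3688/491; -1026/491 -3688/491 4229/491]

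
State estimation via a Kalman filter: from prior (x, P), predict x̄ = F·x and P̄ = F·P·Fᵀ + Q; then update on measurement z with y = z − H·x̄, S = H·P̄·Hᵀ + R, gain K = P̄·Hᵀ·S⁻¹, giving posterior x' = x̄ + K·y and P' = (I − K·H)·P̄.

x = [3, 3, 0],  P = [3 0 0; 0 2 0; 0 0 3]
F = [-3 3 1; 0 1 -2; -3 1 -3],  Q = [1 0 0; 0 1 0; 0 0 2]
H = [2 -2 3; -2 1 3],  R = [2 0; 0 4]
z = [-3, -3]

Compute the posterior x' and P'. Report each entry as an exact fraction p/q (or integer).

x̄ = F·x = [0, 3, -6]
P̄ = F·P·Fᵀ + Q = [49 0 24; 0 15 20; 24 20 58]
y = z − H·x̄ = [21, 12]
S = H·P̄·Hᵀ + R = [828 236; 236 569]
K = P̄·Hᵀ·S⁻¹ = [51433/207718 -15412/103859; -45/29674 1965/14837; 34551/207718 19484/103859]
x' = x̄ + K·y = [710205/207718, 135237/29674, -53121/207718]
P' = (I − K·H)·P̄ = [316574/103859 54915/14837 62365/103859; 54915/14837 75855/14837 13945/14837; 62365/103859 13945/14837 35017/103859]

x' = [710205/207718, 135237/29674, -53121/207718]
P' = [316574/103859 54915/14837 62365/103859; 54915/14837 75855/14837 13945/14837; 62365/103859 13945/14837 35017/103859]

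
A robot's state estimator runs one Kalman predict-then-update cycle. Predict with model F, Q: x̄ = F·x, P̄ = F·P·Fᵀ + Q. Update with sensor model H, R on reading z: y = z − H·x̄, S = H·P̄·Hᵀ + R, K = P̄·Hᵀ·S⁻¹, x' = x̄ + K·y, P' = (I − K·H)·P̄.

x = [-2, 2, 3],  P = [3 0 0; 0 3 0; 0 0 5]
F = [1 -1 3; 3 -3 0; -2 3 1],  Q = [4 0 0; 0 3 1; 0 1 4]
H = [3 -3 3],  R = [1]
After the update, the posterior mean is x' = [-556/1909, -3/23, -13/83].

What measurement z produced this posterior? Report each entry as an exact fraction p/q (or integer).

z = [-1]

x̄ = F·x = [5, -12, 13]
P̄ = F·P·Fᵀ + Q = [55 18 0; 18 57 -44; 0 -44 48]
S = H·P̄·Hᵀ + R = [1909]
K = P̄·Hᵀ·S⁻¹ = [111/1909; -3/23; 12/83]
x' − x̄ = [-10101/1909, 273/23, -1092/83] = K·y
y = (KᵀK)⁻¹·Kᵀ·(x' − x̄) = [-91]
z = y + H·x̄ = [-91] + [90] = [-1]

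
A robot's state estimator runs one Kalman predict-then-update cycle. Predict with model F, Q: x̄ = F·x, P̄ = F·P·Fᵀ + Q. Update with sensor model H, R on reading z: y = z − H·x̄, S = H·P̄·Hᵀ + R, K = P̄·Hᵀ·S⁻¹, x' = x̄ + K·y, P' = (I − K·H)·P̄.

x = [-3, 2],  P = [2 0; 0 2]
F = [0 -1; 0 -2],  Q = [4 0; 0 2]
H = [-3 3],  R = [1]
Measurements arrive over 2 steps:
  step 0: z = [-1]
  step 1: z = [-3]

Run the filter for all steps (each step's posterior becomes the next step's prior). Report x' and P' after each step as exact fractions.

step 0: x' = [-176/73, -202/73], P' = [402/73 400/73; 400/73 406/73]
step 1: x' = [17356/7669, 9962/7669], P' = [71726/7669 71840/7669; 71840/7669 72798/7669]

step 0: x̄ = F·x = [-2, -4]
step 0: P̄ = F·P·Fᵀ + Q = [6 4; 4 10]
step 0: y = z − H·x̄ = [5]
step 0: S = H·P̄·Hᵀ + R = [73]
step 0: K = P̄·Hᵀ·S⁻¹ = [-6/73; 18/73]
step 0: x' = x̄ + K·y = [-176/73, -202/73]
step 0: P' = (I − K·H)·P̄ = [402/73 400/73; 400/73 406/73]
step 1: x̄ = F·x = [202/73, 404/73]
step 1: P̄ = F·P·Fᵀ + Q = [698/73 812/73; 812/73 1770/73]
step 1: y = z − H·x̄ = [-825/73]
step 1: S = H·P̄·Hᵀ + R = [7669/73]
step 1: K = P̄·Hᵀ·S⁻¹ = [342/7669; 2874/7669]
step 1: x' = x̄ + K·y = [17356/7669, 9962/7669]
step 1: P' = (I − K·H)·P̄ = [71726/7669 71840/7669; 71840/7669 72798/7669]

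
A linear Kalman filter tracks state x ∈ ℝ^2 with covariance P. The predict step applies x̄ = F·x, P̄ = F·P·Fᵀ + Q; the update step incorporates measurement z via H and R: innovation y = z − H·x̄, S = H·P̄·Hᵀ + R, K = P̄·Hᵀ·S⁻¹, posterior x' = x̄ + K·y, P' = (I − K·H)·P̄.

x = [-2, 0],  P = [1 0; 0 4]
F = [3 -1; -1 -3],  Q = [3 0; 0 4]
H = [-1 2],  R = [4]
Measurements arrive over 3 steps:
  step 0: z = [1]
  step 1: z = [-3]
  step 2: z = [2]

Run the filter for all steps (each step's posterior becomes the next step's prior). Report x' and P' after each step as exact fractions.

step 0: x̄ = F·x = [-6, 2]
step 0: P̄ = F·P·Fᵀ + Q = [16 9; 9 41]
step 0: y = z − H·x̄ = [-9]
step 0: S = H·P̄·Hᵀ + R = [148]
step 0: K = P̄·Hᵀ·S⁻¹ = [1/74; 73/148]
step 0: x' = x̄ + K·y = [-453/74, -361/148]
step 0: P' = (I − K·H)·P̄ = [591/37 593/74; 593/74 739/148]
step 1: x̄ = F·x = [-2357/148, 1989/148]
step 1: P̄ = F·P·Fᵀ + Q = [15343/148 -14363/148; -14363/148 16723/148]
step 1: y = z − H·x̄ = [-6779/148]
step 1: S = H·P̄·Hᵀ + R = [140279/148]
step 1: K = P̄·Hᵀ·S⁻¹ = [-44069/140279; 47809/140279]
step 1: x' = x̄ + K·y = [-215499/140279, -304610/140279]
step 1: P' = (I − K·H)·P̄ = [1420432/140279 622078/140279; 622078/140279 406657/140279]
step 2: x̄ = F·x = [-341887/140279, 7479/929]
step 2: P̄ = F·P·Fᵀ + Q = [9878914/140279 -53099/929; -53099/929 62079/929]
step 2: y = z − H·x̄ = [-2319987/140279]
step 2: S = H·P̄·Hᵀ + R = [80007542/140279]
step 2: K = P̄·Hᵀ·S⁻¹ = [-12957406/40003771; 26765807/80007542]
step 2: x' = x̄ + K·y = [116797555/40003771, 201445071/80007542]
step 2: P' = (I − K·H)·P̄ = [423478018/40003771 185824197/40003771; 185824197/40003771 239355811/80007542]

step 0: x' = [-453/74, -361/148], P' = [591/37 593/74; 593/74 739/148]
step 1: x' = [-215499/140279, -304610/140279], P' = [1420432/140279 622078/140279; 622078/140279 406657/140279]
step 2: x' = [116797555/40003771, 201445071/80007542], P' = [423478018/40003771 185824197/40003771; 185824197/40003771 239355811/80007542]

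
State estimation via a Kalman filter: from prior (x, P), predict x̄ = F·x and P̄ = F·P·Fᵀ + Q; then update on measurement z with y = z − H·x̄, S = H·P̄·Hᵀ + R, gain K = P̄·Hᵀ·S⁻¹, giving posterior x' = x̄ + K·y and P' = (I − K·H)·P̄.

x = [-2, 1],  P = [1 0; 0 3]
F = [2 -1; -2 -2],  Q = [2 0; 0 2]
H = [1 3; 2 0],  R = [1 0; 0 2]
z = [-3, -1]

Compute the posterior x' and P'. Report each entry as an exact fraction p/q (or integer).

x' = [-2411/3046, -1086/1523]
P' = [1431/3046 -236/1523; -236/1523 246/1523]

x̄ = F·x = [-5, 2]
P̄ = F·P·Fᵀ + Q = [9 2; 2 18]
y = z − H·x̄ = [-4, 9]
S = H·P̄·Hᵀ + R = [184 30; 30 38]
K = P̄·Hᵀ·S⁻¹ = [15/3046 1431/3046; 502/1523 -236/1523]
x' = x̄ + K·y = [-2411/3046, -1086/1523]
P' = (I − K·H)·P̄ = [1431/3046 -236/1523; -236/1523 246/1523]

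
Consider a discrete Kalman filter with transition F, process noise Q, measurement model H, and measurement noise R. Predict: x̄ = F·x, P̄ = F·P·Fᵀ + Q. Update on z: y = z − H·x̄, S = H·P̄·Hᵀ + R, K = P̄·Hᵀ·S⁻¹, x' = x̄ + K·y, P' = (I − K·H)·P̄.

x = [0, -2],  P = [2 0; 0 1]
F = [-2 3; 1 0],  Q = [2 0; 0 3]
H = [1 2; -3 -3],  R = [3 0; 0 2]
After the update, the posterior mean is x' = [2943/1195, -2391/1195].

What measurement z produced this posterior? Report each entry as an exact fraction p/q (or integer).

x̄ = F·x = [-6, 0]
P̄ = F·P·Fᵀ + Q = [19 -4; -4 5]
S = H·P̄·Hᵀ + R = [26 -51; -51 146]
K = P̄·Hᵀ·S⁻¹ = [-689/1195 -609/1195; 723/1195 228/1195]
x' − x̄ = [10113/1195, -2391/1195] = K·y
y = (KᵀK)⁻¹·Kᵀ·(x' − x̄) = [3, -20]
z = y + H·x̄ = [3, -20] + [-6, 18] = [-3, -2]

z = [-3, -2]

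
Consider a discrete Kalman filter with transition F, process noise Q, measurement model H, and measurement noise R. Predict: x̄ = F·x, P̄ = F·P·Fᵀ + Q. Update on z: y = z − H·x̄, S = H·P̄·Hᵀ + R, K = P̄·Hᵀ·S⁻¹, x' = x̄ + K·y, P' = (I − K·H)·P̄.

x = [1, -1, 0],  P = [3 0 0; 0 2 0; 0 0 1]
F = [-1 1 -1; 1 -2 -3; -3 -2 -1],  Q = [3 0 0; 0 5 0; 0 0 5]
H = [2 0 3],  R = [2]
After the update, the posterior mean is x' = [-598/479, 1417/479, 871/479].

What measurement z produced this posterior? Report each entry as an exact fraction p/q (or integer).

x̄ = F·x = [-2, 3, -1]
P̄ = F·P·Fᵀ + Q = [9 -4 6; -4 25 2; 6 2 41]
S = H·P̄·Hᵀ + R = [479]
K = P̄·Hᵀ·S⁻¹ = [36/479; -2/479; 135/479]
x' − x̄ = [360/479, -20/479, 1350/479] = K·y
y = (KᵀK)⁻¹·Kᵀ·(x' − x̄) = [10]
z = y + H·x̄ = [10] + [-7] = [3]

z = [3]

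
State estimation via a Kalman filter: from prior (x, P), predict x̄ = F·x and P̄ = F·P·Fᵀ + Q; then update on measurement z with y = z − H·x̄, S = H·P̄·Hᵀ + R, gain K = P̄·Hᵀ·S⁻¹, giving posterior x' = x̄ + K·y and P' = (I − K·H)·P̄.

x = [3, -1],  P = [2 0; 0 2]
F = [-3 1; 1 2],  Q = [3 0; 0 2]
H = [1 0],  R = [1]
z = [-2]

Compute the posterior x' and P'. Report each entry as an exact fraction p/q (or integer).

x̄ = F·x = [-10, 1]
P̄ = F·P·Fᵀ + Q = [23 -2; -2 12]
y = z − H·x̄ = [8]
S = H·P̄·Hᵀ + R = [24]
K = P̄·Hᵀ·S⁻¹ = [23/24; -1/12]
x' = x̄ + K·y = [-7/3, 1/3]
P' = (I − K·H)·P̄ = [23/24 -1/12; -1/12 71/6]

x' = [-7/3, 1/3]
P' = [23/24 -1/12; -1/12 71/6]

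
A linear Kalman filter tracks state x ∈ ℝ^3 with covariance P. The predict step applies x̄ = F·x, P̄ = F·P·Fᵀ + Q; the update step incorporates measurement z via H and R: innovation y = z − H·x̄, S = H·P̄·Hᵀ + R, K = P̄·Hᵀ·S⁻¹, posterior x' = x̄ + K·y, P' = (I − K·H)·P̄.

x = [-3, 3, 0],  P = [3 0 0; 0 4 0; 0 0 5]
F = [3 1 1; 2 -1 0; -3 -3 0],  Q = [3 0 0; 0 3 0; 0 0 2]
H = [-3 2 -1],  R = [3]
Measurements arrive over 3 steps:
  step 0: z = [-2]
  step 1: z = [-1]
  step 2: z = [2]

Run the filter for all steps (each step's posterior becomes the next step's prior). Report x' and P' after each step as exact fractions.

step 0: x̄ = F·x = [-6, -9, 0]
step 0: P̄ = F·P·Fᵀ + Q = [39 14 -39; 14 19 -6; -39 -6 65]
step 0: y = z − H·x̄ = [-2]
step 0: S = H·P̄·Hᵀ + R = [117]
step 0: K = P̄·Hᵀ·S⁻¹ = [-50/117; 2/117; 40/117]
step 0: x' = x̄ + K·y = [-602/117, -1057/117, -80/117]
step 0: P' = (I − K·H)·P̄ = [2063/117 1738/117 -2563/117; 1738/117 2219/117 -782/117; -2563/117 -782/117 6005/117]
step 1: x̄ = F·x = [-327/13, -49/39, 553/13]
step 1: P̄ = F·P·Fᵀ + Q = [2292/13 453/13 -4005/13; 453/13 430/13 -1215/13; -4005/13 -1215/13 7784/13]
step 1: y = z − H·x̄ = [-1225/39]
step 1: S = H·P̄·Hᵀ + R = [5565/13]
step 1: K = P̄·Hᵀ·S⁻¹ = [-131/371; 716/5565; 1801/5565]
step 1: x' = x̄ + K·y = [-2236/159, -2527/477, 15442/477]
step 1: P' = (I − K·H)·P̄ = [45609/371 20143/371 -96148/371; 20143/371 144638/5565 -619307/5565; -96148/371 -619307/5565 3082643/5565]
step 2: x̄ = F·x = [-801/53, -10889/477, 9235/159]
step 2: P̄ = F·P·Fᵀ + Q = [440709/1855 464298/1855 -1344096/1855; 464298/1855 1689293/5565 -1525777/1855; -1344096/1855 -1525777/1855 4302899/1855]
step 2: y = z − H·x̄ = [28810/477]
step 2: S = H·P̄·Hᵀ + R = [256645/159]
step 2: K = P̄·Hᵀ·S⁻¹ = [81477/256645; 107921/256645; -284757/256645]
step 2: x' = x̄ + K·y = [208469/51329, 395719/153987, -1375471/153987]
step 2: P' = (I − K·H)·P̄ = [26910624/359303 62542773/1796515 -280284831/1796515; 62542773/1796515 6517138/359303 -24944656/359303; -280284831/1796515 -24944656/359303 119477566/359303]

step 0: x' = [-602/117, -1057/117, -80/117], P' = [2063/117 1738/117 -2563/117; 1738/117 2219/117 -782/117; -2563/117 -782/117 6005/117]
step 1: x' = [-2236/159, -2527/477, 15442/477], P' = [45609/371 20143/371 -96148/371; 20143/371 144638/5565 -619307/5565; -96148/371 -619307/5565 3082643/5565]
step 2: x' = [208469/51329, 395719/153987, -1375471/153987], P' = [26910624/359303 62542773/1796515 -280284831/1796515; 62542773/1796515 6517138/359303 -24944656/359303; -280284831/1796515 -24944656/359303 119477566/359303]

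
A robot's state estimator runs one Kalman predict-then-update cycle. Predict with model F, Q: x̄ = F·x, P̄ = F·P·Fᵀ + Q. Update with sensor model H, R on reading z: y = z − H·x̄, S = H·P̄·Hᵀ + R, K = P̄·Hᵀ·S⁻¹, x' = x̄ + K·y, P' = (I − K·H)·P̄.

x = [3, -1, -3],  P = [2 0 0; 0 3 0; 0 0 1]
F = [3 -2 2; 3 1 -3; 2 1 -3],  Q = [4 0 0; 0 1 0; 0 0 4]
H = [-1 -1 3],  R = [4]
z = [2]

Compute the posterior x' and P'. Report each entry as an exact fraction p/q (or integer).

x̄ = F·x = [5, 17, 14]
P̄ = F·P·Fᵀ + Q = [38 6 0; 6 31 24; 0 24 24]
y = z − H·x̄ = [-18]
S = H·P̄·Hᵀ + R = [157]
K = P̄·Hᵀ·S⁻¹ = [-44/157; 35/157; 48/157]
x' = x̄ + K·y = [1577/157, 2039/157, 1334/157]
P' = (I − K·H)·P̄ = [4030/157 2482/157 2112/157; 2482/157 3642/157 2088/157; 2112/157 2088/157 1464/157]

x' = [1577/157, 2039/157, 1334/157]
P' = [4030/157 2482/157 2112/157; 2482/157 3642/157 2088/157; 2112/157 2088/157 1464/157]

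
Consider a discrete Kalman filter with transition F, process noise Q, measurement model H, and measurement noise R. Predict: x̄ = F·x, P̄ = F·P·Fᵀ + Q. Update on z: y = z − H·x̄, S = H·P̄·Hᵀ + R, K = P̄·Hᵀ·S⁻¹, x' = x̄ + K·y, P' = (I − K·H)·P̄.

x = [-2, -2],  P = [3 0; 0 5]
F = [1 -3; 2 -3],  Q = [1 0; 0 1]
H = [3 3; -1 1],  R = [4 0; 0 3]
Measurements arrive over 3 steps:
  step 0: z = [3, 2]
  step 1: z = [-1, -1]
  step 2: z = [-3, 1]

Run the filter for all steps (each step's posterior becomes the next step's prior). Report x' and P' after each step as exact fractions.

step 0: x' = [4894/14351, 9761/14351], P' = [8059/14351 -4931/14351; -4931/14351 8167/14351]
step 1: x' = [-3982700/27175571, -6234049/27175571], P' = [11315566/27175571 -5670074/27175571; -5670074/27175571 11960722/27175571]
step 2: x' = [-22681314619/37613259956, -13479937109/37613259956], P' = [15655670971/37613259956 -7835810207/37613259956; -7835810207/37613259956 16471276675/37613259956]

step 0: x̄ = F·x = [4, 2]
step 0: P̄ = F·P·Fᵀ + Q = [49 51; 51 58]
step 0: y = z − H·x̄ = [-15, 4]
step 0: S = H·P̄·Hᵀ + R = [1885 27; 27 8]
step 0: K = P̄·Hᵀ·S⁻¹ = [2346/14351 -4330/14351; 2427/14351 4366/14351]
step 0: x' = x̄ + K·y = [4894/14351, 9761/14351]
step 0: P' = (I − K·H)·P̄ = [8059/14351 -4931/14351; -4931/14351 8167/14351]
step 1: x̄ = F·x = [-24389/14351, -19495/14351]
step 1: P̄ = F·P·Fᵀ + Q = [125499/14351 134000/14351; 134000/14351 179262/14351]
step 1: y = z − H·x̄ = [117301/14351, -19245/14351]
step 1: S = H·P̄·Hᵀ + R = [5212253/14351 161289/14351; 161289/14351 79814/14351]
step 1: K = P̄·Hᵀ·S⁻¹ = [4234119/27175571 -5661880/27175571; 4717986/27175571 5876932/27175571]
step 1: x' = x̄ + K·y = [-3982700/27175571, -6234049/27175571]
step 1: P' = (I − K·H)·P̄ = [11315566/27175571 -5670074/27175571; -5670074/27175571 11960722/27175571]
step 2: x̄ = F·x = [14719447/27175571, 10736747/27175571]
step 2: P̄ = F·P·Fᵀ + Q = [180158079/27175571 181308296/27175571; 181308296/27175571 248125221/27175571]
step 2: y = z − H·x̄ = [-157895295/27175571, 31158271/27175571]
step 2: S = H·P̄·Hᵀ + R = [7226801312/27175571 203901426/27175571; 203901426/27175571 147193421/27175571]
step 2: K = P̄·Hᵀ·S⁻¹ = [5864895573/37613259956 -3915246863/18806629978; 6476599851/37613259956 4051181147/18806629978]
step 2: x' = x̄ + K·y = [-22681314619/37613259956, -13479937109/37613259956]
step 2: P' = (I − K·H)·P̄ = [15655670971/37613259956 -7835810207/37613259956; -7835810207/37613259956 16471276675/37613259956]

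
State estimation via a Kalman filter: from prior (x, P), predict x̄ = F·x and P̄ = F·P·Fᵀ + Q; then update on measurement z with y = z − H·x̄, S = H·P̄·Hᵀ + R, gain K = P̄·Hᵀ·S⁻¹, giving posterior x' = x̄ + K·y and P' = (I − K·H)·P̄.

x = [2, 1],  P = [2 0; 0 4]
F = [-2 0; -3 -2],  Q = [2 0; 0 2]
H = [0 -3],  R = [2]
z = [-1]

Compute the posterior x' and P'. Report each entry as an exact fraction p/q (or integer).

x̄ = F·x = [-4, -8]
P̄ = F·P·Fᵀ + Q = [10 12; 12 36]
y = z − H·x̄ = [-25]
S = H·P̄·Hᵀ + R = [326]
K = P̄·Hᵀ·S⁻¹ = [-18/163; -54/163]
x' = x̄ + K·y = [-202/163, 46/163]
P' = (I − K·H)·P̄ = [982/163 12/163; 12/163 36/163]

x' = [-202/163, 46/163]
P' = [982/163 12/163; 12/163 36/163]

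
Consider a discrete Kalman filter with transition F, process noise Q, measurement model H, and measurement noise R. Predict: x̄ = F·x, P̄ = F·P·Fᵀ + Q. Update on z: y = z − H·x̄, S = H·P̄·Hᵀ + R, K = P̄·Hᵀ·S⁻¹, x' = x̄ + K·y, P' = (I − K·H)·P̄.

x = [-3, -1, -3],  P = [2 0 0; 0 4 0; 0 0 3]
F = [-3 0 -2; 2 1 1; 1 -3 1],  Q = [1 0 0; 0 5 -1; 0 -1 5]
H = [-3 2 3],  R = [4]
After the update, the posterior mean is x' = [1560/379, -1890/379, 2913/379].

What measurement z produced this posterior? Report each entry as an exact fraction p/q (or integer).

x̄ = F·x = [15, -10, -3]
P̄ = F·P·Fᵀ + Q = [31 -18 -12; -18 20 -6; -12 -6 46]
S = H·P̄·Hᵀ + R = [1137]
K = P̄·Hᵀ·S⁻¹ = [-55/379; 76/1137; 54/379]
x' − x̄ = [-4125/379, 1900/379, 4050/379] = K·y
y = (KᵀK)⁻¹·Kᵀ·(x' − x̄) = [75]
z = y + H·x̄ = [75] + [-74] = [1]

z = [1]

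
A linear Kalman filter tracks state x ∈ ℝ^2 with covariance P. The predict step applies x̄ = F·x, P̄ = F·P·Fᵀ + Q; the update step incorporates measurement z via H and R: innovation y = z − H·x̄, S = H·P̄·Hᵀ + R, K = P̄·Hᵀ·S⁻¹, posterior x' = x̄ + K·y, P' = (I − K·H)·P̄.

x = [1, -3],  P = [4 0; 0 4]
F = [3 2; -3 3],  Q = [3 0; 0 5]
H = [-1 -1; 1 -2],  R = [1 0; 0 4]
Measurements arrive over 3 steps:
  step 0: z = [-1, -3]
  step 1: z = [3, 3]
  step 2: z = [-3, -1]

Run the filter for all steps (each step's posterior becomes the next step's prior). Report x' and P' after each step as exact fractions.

step 0: x' = [-6979/18833, 23536/18833], P' = [16474/18833 -4115/18833; -4115/18833 20763/37666]
step 1: x' = [-55331869/75802793, -141327952/75802793], P' = [61940304/75802793 -15877830/75802793; -15877830/75802793 41007611/75802793]
step 2: x' = [139106323779/143368705427, 185686717729/143368705427], P' = [116792660956/143368705427 -29875999880/143368705427; -29875999880/143368705427 77464878660/143368705427]

step 0: x̄ = F·x = [-3, -12]
step 0: P̄ = F·P·Fᵀ + Q = [55 -12; -12 77]
step 0: y = z − H·x̄ = [-16, -24]
step 0: S = H·P̄·Hᵀ + R = [109 87; 87 415]
step 0: K = P̄·Hᵀ·S⁻¹ = [-12359/18833 6176/18833; -12533/37666 -12439/37666]
step 0: x' = x̄ + K·y = [-6979/18833, 23536/18833]
step 0: P' = (I − K·H)·P̄ = [16474/18833 -4115/18833; -4115/18833 20763/37666]
step 1: x̄ = F·x = [26135/18833, 91545/18833]
step 1: P̄ = F·P·Fᵀ + Q = [196911/18833 -98322/18833; -98322/18833 819869/37666]
step 1: y = z − H·x̄ = [174179/18833, 213454/18833]
step 1: S = H·P̄·Hᵀ + R = [858069/37666 524636/18833; 524636/18833 2305269/18833]
step 1: K = P̄·Hᵀ·S⁻¹ = [-46062474/75802793 23423991/75802793; -25129781/75802793 -24473263/75802793]
step 1: x' = x̄ + K·y = [-55331869/75802793, -141327952/75802793]
step 1: P' = (I − K·H)·P̄ = [61940304/75802793 -15877830/75802793; -15877830/75802793 41007611/75802793]
step 2: x̄ = F·x = [-40786501/6891163, -257988249/75802793]
step 2: P̄ = F·P·Fᵀ + Q = [68942509/6891163 -32640960/6891163; -32640960/6891163 1591346140/75802793]
step 2: y = z − H·x̄ = [-934048139/75802793, -143127780/75802793]
step 2: S = H·P̄·Hᵀ + R = [1707415412/75802793 2065274121/75802793; 2065274121/75802793 8863165571/75802793]
step 2: K = P̄·Hᵀ·S⁻¹ = [-2997126244/4943748463 44136165179/143368705427; -1640995820/4943748463 -46201439300/143368705427]
step 2: x' = x̄ + K·y = [139106323779/143368705427, 185686717729/143368705427]
step 2: P' = (I − K·H)·P̄ = [116792660956/143368705427 -29875999880/143368705427; -29875999880/143368705427 77464878660/143368705427]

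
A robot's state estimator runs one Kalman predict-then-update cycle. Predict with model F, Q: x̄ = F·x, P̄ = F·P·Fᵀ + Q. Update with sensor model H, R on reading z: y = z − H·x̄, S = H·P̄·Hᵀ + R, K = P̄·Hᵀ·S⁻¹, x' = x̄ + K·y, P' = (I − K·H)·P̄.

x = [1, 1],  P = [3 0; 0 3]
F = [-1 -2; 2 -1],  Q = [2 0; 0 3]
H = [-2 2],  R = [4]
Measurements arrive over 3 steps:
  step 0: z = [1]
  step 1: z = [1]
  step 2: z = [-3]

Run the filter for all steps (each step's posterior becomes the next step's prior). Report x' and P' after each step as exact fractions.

step 0: x' = [-97/72, -3/4], P' = [323/36 17/2; 17/2 9]
step 1: x' = [-3487/3522, -1853/3522], P' = [6698/1761 1807/587; 1807/587 5893/1761]
step 2: x' = [230188/327801, -272060/327801], P' = [1161193/327801 941146/327801; 941146/327801 1043617/327801]

step 0: x̄ = F·x = [-3, 1]
step 0: P̄ = F·P·Fᵀ + Q = [17 0; 0 18]
step 0: y = z − H·x̄ = [-7]
step 0: S = H·P̄·Hᵀ + R = [144]
step 0: K = P̄·Hᵀ·S⁻¹ = [-17/72; 1/4]
step 0: x' = x̄ + K·y = [-97/72, -3/4]
step 0: P' = (I − K·H)·P̄ = [323/36 17/2; 17/2 9]
step 1: x̄ = F·x = [205/72, -35/18]
step 1: P̄ = F·P·Fᵀ + Q = [2915/36 -229/9; -229/9 125/9]
step 1: y = z − H·x̄ = [127/12]
step 1: S = H·P̄·Hᵀ + R = [587]
step 1: K = P̄·Hᵀ·S⁻¹ = [-1277/3522; 236/1761]
step 1: x' = x̄ + K·y = [-3487/3522, -1853/3522]
step 1: P' = (I − K·H)·P̄ = [6698/1761 1807/587; 1807/587 5893/1761]
step 2: x̄ = F·x = [7193/3522, -1707/1174]
step 2: P̄ = F·P·Fᵀ + Q = [18492/587 -17873/1761; -17873/1761 5428/587]
step 2: y = z − H·x̄ = [7031/1761]
step 2: S = H·P̄·Hᵀ + R = [437068/1761]
step 2: K = P̄·Hᵀ·S⁻¹ = [-73349/218534; 34157/218534]
step 2: x' = x̄ + K·y = [230188/327801, -272060/327801]
step 2: P' = (I − K·H)·P̄ = [1161193/327801 941146/327801; 941146/327801 1043617/327801]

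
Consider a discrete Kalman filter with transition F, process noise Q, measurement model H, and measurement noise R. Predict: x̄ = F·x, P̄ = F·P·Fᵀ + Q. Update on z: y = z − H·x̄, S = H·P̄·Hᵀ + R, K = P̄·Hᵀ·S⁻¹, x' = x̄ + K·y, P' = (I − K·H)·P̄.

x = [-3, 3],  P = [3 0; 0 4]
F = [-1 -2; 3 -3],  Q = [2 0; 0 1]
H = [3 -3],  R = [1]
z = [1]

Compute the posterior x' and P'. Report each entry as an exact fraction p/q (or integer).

x̄ = F·x = [-3, -18]
P̄ = F·P·Fᵀ + Q = [21 15; 15 64]
y = z − H·x̄ = [-44]
S = H·P̄·Hᵀ + R = [496]
K = P̄·Hᵀ·S⁻¹ = [9/248; -147/496]
x' = x̄ + K·y = [-285/62, -615/124]
P' = (I − K·H)·P̄ = [2523/124 5043/248; 5043/248 10135/496]

x' = [-285/62, -615/124]
P' = [2523/124 5043/248; 5043/248 10135/496]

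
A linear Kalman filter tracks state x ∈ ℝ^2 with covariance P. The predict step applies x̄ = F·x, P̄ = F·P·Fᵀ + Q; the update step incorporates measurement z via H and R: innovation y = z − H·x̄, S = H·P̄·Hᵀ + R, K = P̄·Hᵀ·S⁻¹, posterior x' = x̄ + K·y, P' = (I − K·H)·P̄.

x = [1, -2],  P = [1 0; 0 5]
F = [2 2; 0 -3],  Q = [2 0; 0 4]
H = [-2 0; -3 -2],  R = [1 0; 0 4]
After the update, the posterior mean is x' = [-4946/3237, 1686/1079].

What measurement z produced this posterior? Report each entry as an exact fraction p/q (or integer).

z = [3, 2]

x̄ = F·x = [-2, 6]
P̄ = F·P·Fᵀ + Q = [26 -30; -30 49]
S = H·P̄·Hᵀ + R = [105 36; 36 74]
K = P̄·Hᵀ·S⁻¹ = [-1600/3237 -3/1079; 788/1079 -500/1079]
x' − x̄ = [1528/3237, -4788/1079] = K·y
y = (KᵀK)⁻¹·Kᵀ·(x' − x̄) = [-1, 8]
z = y + H·x̄ = [-1, 8] + [4, -6] = [3, 2]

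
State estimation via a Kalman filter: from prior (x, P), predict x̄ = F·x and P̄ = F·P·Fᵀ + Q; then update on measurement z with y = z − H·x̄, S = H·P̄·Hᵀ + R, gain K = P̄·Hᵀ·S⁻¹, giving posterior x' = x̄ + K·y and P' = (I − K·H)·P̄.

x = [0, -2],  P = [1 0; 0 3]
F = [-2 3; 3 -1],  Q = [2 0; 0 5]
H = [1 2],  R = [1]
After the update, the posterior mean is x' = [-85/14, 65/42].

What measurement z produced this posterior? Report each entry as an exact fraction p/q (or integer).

z = [-3]

x̄ = F·x = [-6, 2]
P̄ = F·P·Fᵀ + Q = [33 -15; -15 17]
S = H·P̄·Hᵀ + R = [42]
K = P̄·Hᵀ·S⁻¹ = [1/14; 19/42]
x' − x̄ = [-1/14, -19/42] = K·y
y = (KᵀK)⁻¹·Kᵀ·(x' − x̄) = [-1]
z = y + H·x̄ = [-1] + [-2] = [-3]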